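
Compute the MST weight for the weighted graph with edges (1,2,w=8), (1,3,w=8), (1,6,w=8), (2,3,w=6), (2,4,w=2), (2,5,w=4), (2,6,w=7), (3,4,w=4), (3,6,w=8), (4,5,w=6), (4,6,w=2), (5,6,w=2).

Apply Kruskal's algorithm (sort edges by weight, add if no cycle):

Sorted edges by weight:
  (2,4) w=2
  (4,6) w=2
  (5,6) w=2
  (2,5) w=4
  (3,4) w=4
  (2,3) w=6
  (4,5) w=6
  (2,6) w=7
  (1,3) w=8
  (1,2) w=8
  (1,6) w=8
  (3,6) w=8

Add edge (2,4) w=2 -- no cycle. Running total: 2
Add edge (4,6) w=2 -- no cycle. Running total: 4
Add edge (5,6) w=2 -- no cycle. Running total: 6
Skip edge (2,5) w=4 -- would create cycle
Add edge (3,4) w=4 -- no cycle. Running total: 10
Skip edge (2,3) w=6 -- would create cycle
Skip edge (4,5) w=6 -- would create cycle
Skip edge (2,6) w=7 -- would create cycle
Add edge (1,3) w=8 -- no cycle. Running total: 18

MST edges: (2,4,w=2), (4,6,w=2), (5,6,w=2), (3,4,w=4), (1,3,w=8)
Total MST weight: 2 + 2 + 2 + 4 + 8 = 18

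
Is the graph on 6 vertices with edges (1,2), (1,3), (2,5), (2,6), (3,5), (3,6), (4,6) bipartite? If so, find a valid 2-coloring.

Step 1: Attempt 2-coloring using BFS:
  Start at vertex 1, assign color 0
  Color vertex 2 with color 1 (neighbor of 1)
  Color vertex 3 with color 1 (neighbor of 1)
  Color vertex 5 with color 0 (neighbor of 2)
  Color vertex 6 with color 0 (neighbor of 2)
  Color vertex 4 with color 1 (neighbor of 6)

Step 2: 2-coloring succeeded. No conflicts found.
  Set A (color 0): {1, 5, 6}
  Set B (color 1): {2, 3, 4}

The graph is bipartite with partition {1, 5, 6}, {2, 3, 4}.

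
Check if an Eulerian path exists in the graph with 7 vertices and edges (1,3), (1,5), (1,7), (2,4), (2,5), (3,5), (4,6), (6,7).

Step 1: Find the degree of each vertex:
  deg(1) = 3
  deg(2) = 2
  deg(3) = 2
  deg(4) = 2
  deg(5) = 3
  deg(6) = 2
  deg(7) = 2

Step 2: Count vertices with odd degree:
  Odd-degree vertices: 1, 5 (2 total)

Step 3: Apply Euler's theorem:
  - Eulerian circuit exists iff graph is connected and all vertices have even degree
  - Eulerian path exists iff graph is connected and has 0 or 2 odd-degree vertices

Graph is connected with exactly 2 odd-degree vertices (1, 5).
Eulerian path exists (starting and ending at the odd-degree vertices), but no Eulerian circuit.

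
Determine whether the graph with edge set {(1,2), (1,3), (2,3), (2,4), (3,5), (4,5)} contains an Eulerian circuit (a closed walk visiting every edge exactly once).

Step 1: Find the degree of each vertex:
  deg(1) = 2
  deg(2) = 3
  deg(3) = 3
  deg(4) = 2
  deg(5) = 2

Step 2: Count vertices with odd degree:
  Odd-degree vertices: 2, 3 (2 total)

Step 3: Apply Euler's theorem:
  - Eulerian circuit exists iff graph is connected and all vertices have even degree
  - Eulerian path exists iff graph is connected and has 0 or 2 odd-degree vertices

Graph is connected with exactly 2 odd-degree vertices (2, 3).
Eulerian path exists (starting and ending at the odd-degree vertices), but no Eulerian circuit.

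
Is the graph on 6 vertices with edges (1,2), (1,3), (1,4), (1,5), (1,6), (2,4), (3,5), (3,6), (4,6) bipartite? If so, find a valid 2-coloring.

Step 1: Attempt 2-coloring using BFS:
  Start at vertex 1, assign color 0
  Color vertex 2 with color 1 (neighbor of 1)
  Color vertex 3 with color 1 (neighbor of 1)
  Color vertex 4 with color 1 (neighbor of 1)
  Color vertex 5 with color 1 (neighbor of 1)
  Color vertex 6 with color 1 (neighbor of 1)

Step 2: Conflict found! Vertices 2 and 4 are adjacent but have the same color.
This means the graph contains an odd cycle.

The graph is NOT bipartite.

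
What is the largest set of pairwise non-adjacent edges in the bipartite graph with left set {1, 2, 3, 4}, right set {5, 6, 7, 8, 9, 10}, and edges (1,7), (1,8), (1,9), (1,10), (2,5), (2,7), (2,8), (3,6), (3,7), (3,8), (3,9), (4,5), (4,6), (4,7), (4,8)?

Step 1: List the neighbors of each left vertex:
  1: 7, 8, 9, 10
  2: 5, 7, 8
  3: 6, 7, 8, 9
  4: 5, 6, 7, 8

Step 2: Greedily match left vertices, then look for augmenting paths:
  Match 1 -- 7
  Match 2 -- 5
  Match 3 -- 6
  Match 4 -- 8
  No augmenting path remains.

Step 3: Verify this is maximum:
  Matching size 4 = min(|L|, |R|) = min(4, 6), which is an upper bound, so this matching is maximum.

Maximum matching: {(1,7), (2,5), (3,6), (4,8)}
Size: 4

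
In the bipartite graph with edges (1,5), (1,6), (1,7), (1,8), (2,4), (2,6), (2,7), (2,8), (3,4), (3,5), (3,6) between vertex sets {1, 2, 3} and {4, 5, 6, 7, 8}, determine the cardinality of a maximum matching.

Step 1: List the neighbors of each left vertex:
  1: 5, 6, 7, 8
  2: 4, 6, 7, 8
  3: 4, 5, 6

Step 2: Greedily match left vertices, then look for augmenting paths:
  Match 1 -- 5
  Match 2 -- 4
  Match 3 -- 6
  No augmenting path remains.

Step 3: Verify this is maximum:
  Matching size 3 = min(|L|, |R|) = min(3, 5), which is an upper bound, so this matching is maximum.

Maximum matching: {(1,5), (2,4), (3,6)}
Size: 3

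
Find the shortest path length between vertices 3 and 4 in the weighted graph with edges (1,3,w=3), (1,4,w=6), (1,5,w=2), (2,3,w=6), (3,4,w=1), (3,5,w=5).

Step 1: Build adjacency list with weights:
  1: 3(w=3), 4(w=6), 5(w=2)
  2: 3(w=6)
  3: 1(w=3), 2(w=6), 4(w=1), 5(w=5)
  4: 1(w=6), 3(w=1)
  5: 1(w=2), 3(w=5)

Step 2: Apply Dijkstra's algorithm from vertex 3:
  Visit vertex 3 (distance=0)
    Update dist[1] = 3
    Update dist[2] = 6
    Update dist[4] = 1
    Update dist[5] = 5
  Visit vertex 4 (distance=1)

Step 3: Shortest path: 3 -> 4
Total weight: 1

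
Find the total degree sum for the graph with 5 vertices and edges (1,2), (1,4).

Step 1: Count edges incident to each vertex:
  deg(1) = 2 (neighbors: 2, 4)
  deg(2) = 1 (neighbors: 1)
  deg(3) = 0 (neighbors: none)
  deg(4) = 1 (neighbors: 1)
  deg(5) = 0 (neighbors: none)

Step 2: Sum all degrees:
  2 + 1 + 0 + 1 + 0 = 4

Verification: sum of degrees = 2 * |E| = 2 * 2 = 4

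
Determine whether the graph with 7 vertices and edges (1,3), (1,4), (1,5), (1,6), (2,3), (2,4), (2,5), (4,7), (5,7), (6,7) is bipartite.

Step 1: Attempt 2-coloring using BFS:
  Start at vertex 1, assign color 0
  Color vertex 3 with color 1 (neighbor of 1)
  Color vertex 4 with color 1 (neighbor of 1)
  Color vertex 5 with color 1 (neighbor of 1)
  Color vertex 6 with color 1 (neighbor of 1)
  Color vertex 2 with color 0 (neighbor of 3)
  Color vertex 7 with color 0 (neighbor of 4)

Step 2: 2-coloring succeeded. No conflicts found.
  Set A (color 0): {1, 2, 7}
  Set B (color 1): {3, 4, 5, 6}

The graph is bipartite with partition {1, 2, 7}, {3, 4, 5, 6}.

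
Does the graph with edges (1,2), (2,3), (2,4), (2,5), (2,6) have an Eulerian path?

Step 1: Find the degree of each vertex:
  deg(1) = 1
  deg(2) = 5
  deg(3) = 1
  deg(4) = 1
  deg(5) = 1
  deg(6) = 1

Step 2: Count vertices with odd degree:
  Odd-degree vertices: 1, 2, 3, 4, 5, 6 (6 total)

Step 3: Apply Euler's theorem:
  - Eulerian circuit exists iff graph is connected and all vertices have even degree
  - Eulerian path exists iff graph is connected and has 0 or 2 odd-degree vertices

Graph has 6 odd-degree vertices (need 0 or 2).
Neither Eulerian path nor Eulerian circuit exists.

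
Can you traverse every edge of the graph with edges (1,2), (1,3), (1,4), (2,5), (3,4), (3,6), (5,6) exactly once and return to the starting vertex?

Step 1: Find the degree of each vertex:
  deg(1) = 3
  deg(2) = 2
  deg(3) = 3
  deg(4) = 2
  deg(5) = 2
  deg(6) = 2

Step 2: Count vertices with odd degree:
  Odd-degree vertices: 1, 3 (2 total)

Step 3: Apply Euler's theorem:
  - Eulerian circuit exists iff graph is connected and all vertices have even degree
  - Eulerian path exists iff graph is connected and has 0 or 2 odd-degree vertices

Graph is connected with exactly 2 odd-degree vertices (1, 3).
Eulerian path exists (starting and ending at the odd-degree vertices), but no Eulerian circuit.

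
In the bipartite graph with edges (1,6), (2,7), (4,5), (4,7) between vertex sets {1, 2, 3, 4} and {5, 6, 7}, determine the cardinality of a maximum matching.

Step 1: List the neighbors of each left vertex:
  1: 6
  2: 7
  3: (none)
  4: 5, 7

Step 2: Greedily match left vertices, then look for augmenting paths:
  Match 1 -- 6
  Match 2 -- 7
  Match 4 -- 5
  No augmenting path remains.

Step 3: Verify this is maximum:
  Matching size 3 = min(|L|, |R|) = min(4, 3), which is an upper bound, so this matching is maximum.

Maximum matching: {(1,6), (2,7), (4,5)}
Size: 3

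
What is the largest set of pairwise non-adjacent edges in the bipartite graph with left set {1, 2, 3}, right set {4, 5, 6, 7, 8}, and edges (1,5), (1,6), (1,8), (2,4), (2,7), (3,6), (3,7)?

Step 1: List the neighbors of each left vertex:
  1: 5, 6, 8
  2: 4, 7
  3: 6, 7

Step 2: Greedily match left vertices, then look for augmenting paths:
  Match 1 -- 5
  Match 2 -- 4
  Match 3 -- 6
  No augmenting path remains.

Step 3: Verify this is maximum:
  Matching size 3 = min(|L|, |R|) = min(3, 5), which is an upper bound, so this matching is maximum.

Maximum matching: {(1,5), (2,4), (3,6)}
Size: 3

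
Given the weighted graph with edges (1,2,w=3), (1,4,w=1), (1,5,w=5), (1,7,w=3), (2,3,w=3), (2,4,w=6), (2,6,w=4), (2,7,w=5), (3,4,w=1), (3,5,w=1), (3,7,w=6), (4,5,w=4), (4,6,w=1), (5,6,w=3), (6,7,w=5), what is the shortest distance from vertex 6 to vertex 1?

Step 1: Build adjacency list with weights:
  1: 2(w=3), 4(w=1), 5(w=5), 7(w=3)
  2: 1(w=3), 3(w=3), 4(w=6), 6(w=4), 7(w=5)
  3: 2(w=3), 4(w=1), 5(w=1), 7(w=6)
  4: 1(w=1), 2(w=6), 3(w=1), 5(w=4), 6(w=1)
  5: 1(w=5), 3(w=1), 4(w=4), 6(w=3)
  6: 2(w=4), 4(w=1), 5(w=3), 7(w=5)
  7: 1(w=3), 2(w=5), 3(w=6), 6(w=5)

Step 2: Apply Dijkstra's algorithm from vertex 6:
  Visit vertex 6 (distance=0)
    Update dist[2] = 4
    Update dist[4] = 1
    Update dist[5] = 3
    Update dist[7] = 5
  Visit vertex 4 (distance=1)
    Update dist[1] = 2
    Update dist[3] = 2
  Visit vertex 1 (distance=2)

Step 3: Shortest path: 6 -> 4 -> 1
Total weight: 1 + 1 = 2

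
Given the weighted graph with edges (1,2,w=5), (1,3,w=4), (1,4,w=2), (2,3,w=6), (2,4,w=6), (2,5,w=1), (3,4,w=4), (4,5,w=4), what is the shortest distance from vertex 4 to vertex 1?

Step 1: Build adjacency list with weights:
  1: 2(w=5), 3(w=4), 4(w=2)
  2: 1(w=5), 3(w=6), 4(w=6), 5(w=1)
  3: 1(w=4), 2(w=6), 4(w=4)
  4: 1(w=2), 2(w=6), 3(w=4), 5(w=4)
  5: 2(w=1), 4(w=4)

Step 2: Apply Dijkstra's algorithm from vertex 4:
  Visit vertex 4 (distance=0)
    Update dist[1] = 2
    Update dist[2] = 6
    Update dist[3] = 4
    Update dist[5] = 4
  Visit vertex 1 (distance=2)

Step 3: Shortest path: 4 -> 1
Total weight: 2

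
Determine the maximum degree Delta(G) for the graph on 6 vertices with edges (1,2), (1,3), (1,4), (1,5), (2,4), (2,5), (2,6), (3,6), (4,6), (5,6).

Step 1: Count edges incident to each vertex:
  deg(1) = 4 (neighbors: 2, 3, 4, 5)
  deg(2) = 4 (neighbors: 1, 4, 5, 6)
  deg(3) = 2 (neighbors: 1, 6)
  deg(4) = 3 (neighbors: 1, 2, 6)
  deg(5) = 3 (neighbors: 1, 2, 6)
  deg(6) = 4 (neighbors: 2, 3, 4, 5)

Step 2: Find maximum:
  max(4, 4, 2, 3, 3, 4) = 4 (vertex 1)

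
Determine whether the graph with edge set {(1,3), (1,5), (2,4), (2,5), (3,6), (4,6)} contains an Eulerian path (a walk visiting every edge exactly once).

Step 1: Find the degree of each vertex:
  deg(1) = 2
  deg(2) = 2
  deg(3) = 2
  deg(4) = 2
  deg(5) = 2
  deg(6) = 2

Step 2: Count vertices with odd degree:
  All vertices have even degree (0 odd-degree vertices)

Step 3: Apply Euler's theorem:
  - Eulerian circuit exists iff graph is connected and all vertices have even degree
  - Eulerian path exists iff graph is connected and has 0 or 2 odd-degree vertices

Graph is connected with 0 odd-degree vertices.
Both Eulerian circuit and Eulerian path exist.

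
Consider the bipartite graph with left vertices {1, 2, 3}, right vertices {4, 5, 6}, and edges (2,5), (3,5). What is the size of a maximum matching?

Step 1: List the neighbors of each left vertex:
  1: (none)
  2: 5
  3: 5

Step 2: Greedily match left vertices, then look for augmenting paths:
  Match 2 -- 5
  No augmenting path remains.

Step 3: Verify this is maximum:
  Matching has size 1. The vertex set {5} covers every edge and has size 1; any matching has at most one edge per cover vertex, so 1 is maximum (König's theorem).

Maximum matching: {(2,5)}
Size: 1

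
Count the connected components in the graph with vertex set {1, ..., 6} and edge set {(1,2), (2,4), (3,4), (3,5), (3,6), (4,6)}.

Step 1: Build adjacency list from edges:
  1: 2
  2: 1, 4
  3: 4, 5, 6
  4: 2, 3, 6
  5: 3
  6: 3, 4

Step 2: Run BFS/DFS from vertex 1:
  Visited: {1, 2, 4, 3, 6, 5}
  Reached 6 of 6 vertices

Step 3: All 6 vertices reached from vertex 1, so the graph is connected.
Number of connected components: 1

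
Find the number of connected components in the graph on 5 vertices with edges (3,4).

Step 1: Build adjacency list from edges:
  1: (none)
  2: (none)
  3: 4
  4: 3
  5: (none)

Step 2: Run BFS/DFS from vertex 1:
  Visited: {1}
  Reached 1 of 5 vertices

Step 3: Only 1 of 5 vertices reached. Graph is disconnected.
Connected components: {1}, {2}, {3, 4}, {5}
Number of connected components: 4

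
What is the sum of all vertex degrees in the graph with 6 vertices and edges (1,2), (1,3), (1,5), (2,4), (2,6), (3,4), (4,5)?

Step 1: Count edges incident to each vertex:
  deg(1) = 3 (neighbors: 2, 3, 5)
  deg(2) = 3 (neighbors: 1, 4, 6)
  deg(3) = 2 (neighbors: 1, 4)
  deg(4) = 3 (neighbors: 2, 3, 5)
  deg(5) = 2 (neighbors: 1, 4)
  deg(6) = 1 (neighbors: 2)

Step 2: Sum all degrees:
  3 + 3 + 2 + 3 + 2 + 1 = 14

Verification: sum of degrees = 2 * |E| = 2 * 7 = 14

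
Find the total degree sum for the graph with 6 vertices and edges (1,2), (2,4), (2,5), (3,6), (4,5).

Step 1: Count edges incident to each vertex:
  deg(1) = 1 (neighbors: 2)
  deg(2) = 3 (neighbors: 1, 4, 5)
  deg(3) = 1 (neighbors: 6)
  deg(4) = 2 (neighbors: 2, 5)
  deg(5) = 2 (neighbors: 2, 4)
  deg(6) = 1 (neighbors: 3)

Step 2: Sum all degrees:
  1 + 3 + 1 + 2 + 2 + 1 = 10

Verification: sum of degrees = 2 * |E| = 2 * 5 = 10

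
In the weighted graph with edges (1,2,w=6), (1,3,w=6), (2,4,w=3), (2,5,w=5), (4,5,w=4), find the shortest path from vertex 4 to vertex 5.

Step 1: Build adjacency list with weights:
  1: 2(w=6), 3(w=6)
  2: 1(w=6), 4(w=3), 5(w=5)
  3: 1(w=6)
  4: 2(w=3), 5(w=4)
  5: 2(w=5), 4(w=4)

Step 2: Apply Dijkstra's algorithm from vertex 4:
  Visit vertex 4 (distance=0)
    Update dist[2] = 3
    Update dist[5] = 4
  Visit vertex 2 (distance=3)
    Update dist[1] = 9
  Visit vertex 5 (distance=4)

Step 3: Shortest path: 4 -> 5
Total weight: 4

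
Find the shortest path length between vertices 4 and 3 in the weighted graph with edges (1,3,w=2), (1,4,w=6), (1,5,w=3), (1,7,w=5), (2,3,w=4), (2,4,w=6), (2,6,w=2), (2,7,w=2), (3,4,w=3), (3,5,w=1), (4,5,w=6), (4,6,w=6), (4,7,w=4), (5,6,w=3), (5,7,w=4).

Step 1: Build adjacency list with weights:
  1: 3(w=2), 4(w=6), 5(w=3), 7(w=5)
  2: 3(w=4), 4(w=6), 6(w=2), 7(w=2)
  3: 1(w=2), 2(w=4), 4(w=3), 5(w=1)
  4: 1(w=6), 2(w=6), 3(w=3), 5(w=6), 6(w=6), 7(w=4)
  5: 1(w=3), 3(w=1), 4(w=6), 6(w=3), 7(w=4)
  6: 2(w=2), 4(w=6), 5(w=3)
  7: 1(w=5), 2(w=2), 4(w=4), 5(w=4)

Step 2: Apply Dijkstra's algorithm from vertex 4:
  Visit vertex 4 (distance=0)
    Update dist[1] = 6
    Update dist[2] = 6
    Update dist[3] = 3
    Update dist[5] = 6
    Update dist[6] = 6
    Update dist[7] = 4
  Visit vertex 3 (distance=3)
    Update dist[1] = 5
    Update dist[5] = 4

Step 3: Shortest path: 4 -> 3
Total weight: 3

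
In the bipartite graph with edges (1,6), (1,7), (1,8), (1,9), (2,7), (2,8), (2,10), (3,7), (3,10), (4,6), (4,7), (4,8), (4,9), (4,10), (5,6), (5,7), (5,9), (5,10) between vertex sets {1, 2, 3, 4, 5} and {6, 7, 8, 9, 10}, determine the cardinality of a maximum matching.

Step 1: List the neighbors of each left vertex:
  1: 6, 7, 8, 9
  2: 7, 8, 10
  3: 7, 10
  4: 6, 7, 8, 9, 10
  5: 6, 7, 9, 10

Step 2: Greedily match left vertices, then look for augmenting paths:
  Match 1 -- 6
  Match 2 -- 7
  Match 3 -- 10
  Match 4 -- 8
  Match 5 -- 9
  No augmenting path remains.

Step 3: Verify this is maximum:
  Matching size 5 = min(|L|, |R|) = min(5, 5), which is an upper bound, so this matching is maximum.

Maximum matching: {(1,6), (2,7), (3,10), (4,8), (5,9)}
Size: 5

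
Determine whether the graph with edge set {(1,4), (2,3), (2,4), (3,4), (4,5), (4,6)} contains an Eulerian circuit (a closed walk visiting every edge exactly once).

Step 1: Find the degree of each vertex:
  deg(1) = 1
  deg(2) = 2
  deg(3) = 2
  deg(4) = 5
  deg(5) = 1
  deg(6) = 1

Step 2: Count vertices with odd degree:
  Odd-degree vertices: 1, 4, 5, 6 (4 total)

Step 3: Apply Euler's theorem:
  - Eulerian circuit exists iff graph is connected and all vertices have even degree
  - Eulerian path exists iff graph is connected and has 0 or 2 odd-degree vertices

Graph has 4 odd-degree vertices (need 0 or 2).
Neither Eulerian path nor Eulerian circuit exists.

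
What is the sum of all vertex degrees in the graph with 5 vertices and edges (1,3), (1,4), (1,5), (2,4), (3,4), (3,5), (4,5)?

Step 1: Count edges incident to each vertex:
  deg(1) = 3 (neighbors: 3, 4, 5)
  deg(2) = 1 (neighbors: 4)
  deg(3) = 3 (neighbors: 1, 4, 5)
  deg(4) = 4 (neighbors: 1, 2, 3, 5)
  deg(5) = 3 (neighbors: 1, 3, 4)

Step 2: Sum all degrees:
  3 + 1 + 3 + 4 + 3 = 14

Verification: sum of degrees = 2 * |E| = 2 * 7 = 14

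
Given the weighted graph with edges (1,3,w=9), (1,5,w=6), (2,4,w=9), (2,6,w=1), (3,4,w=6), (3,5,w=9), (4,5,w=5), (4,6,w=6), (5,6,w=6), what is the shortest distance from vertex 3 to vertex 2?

Step 1: Build adjacency list with weights:
  1: 3(w=9), 5(w=6)
  2: 4(w=9), 6(w=1)
  3: 1(w=9), 4(w=6), 5(w=9)
  4: 2(w=9), 3(w=6), 5(w=5), 6(w=6)
  5: 1(w=6), 3(w=9), 4(w=5), 6(w=6)
  6: 2(w=1), 4(w=6), 5(w=6)

Step 2: Apply Dijkstra's algorithm from vertex 3:
  Visit vertex 3 (distance=0)
    Update dist[1] = 9
    Update dist[4] = 6
    Update dist[5] = 9
  Visit vertex 4 (distance=6)
    Update dist[2] = 15
    Update dist[6] = 12
  Visit vertex 1 (distance=9)
  Visit vertex 5 (distance=9)
  Visit vertex 6 (distance=12)
    Update dist[2] = 13
  Visit vertex 2 (distance=13)

Step 3: Shortest path: 3 -> 4 -> 6 -> 2
Total weight: 6 + 6 + 1 = 13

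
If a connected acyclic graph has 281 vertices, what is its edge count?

A tree on n vertices always has exactly n - 1 edges.
For n = 281: edges = 281 - 1 = 280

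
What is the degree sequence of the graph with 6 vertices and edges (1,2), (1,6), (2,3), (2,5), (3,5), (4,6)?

Step 1: Count edges incident to each vertex:
  deg(1) = 2 (neighbors: 2, 6)
  deg(2) = 3 (neighbors: 1, 3, 5)
  deg(3) = 2 (neighbors: 2, 5)
  deg(4) = 1 (neighbors: 6)
  deg(5) = 2 (neighbors: 2, 3)
  deg(6) = 2 (neighbors: 1, 4)

Step 2: Sort degrees in non-increasing order:
  Degrees: [2, 3, 2, 1, 2, 2] -> sorted: [3, 2, 2, 2, 2, 1]

Degree sequence: [3, 2, 2, 2, 2, 1]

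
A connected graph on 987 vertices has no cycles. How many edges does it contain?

A tree on n vertices always has exactly n - 1 edges.
For n = 987: edges = 987 - 1 = 986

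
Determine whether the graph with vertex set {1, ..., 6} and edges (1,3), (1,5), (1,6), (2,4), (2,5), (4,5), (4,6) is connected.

Step 1: Build adjacency list from edges:
  1: 3, 5, 6
  2: 4, 5
  3: 1
  4: 2, 5, 6
  5: 1, 2, 4
  6: 1, 4

Step 2: Run BFS/DFS from vertex 1:
  Visited: {1, 3, 5, 6, 2, 4}
  Reached 6 of 6 vertices

Step 3: All 6 vertices reached from vertex 1, so the graph is connected.
Answer: Yes, the graph is connected.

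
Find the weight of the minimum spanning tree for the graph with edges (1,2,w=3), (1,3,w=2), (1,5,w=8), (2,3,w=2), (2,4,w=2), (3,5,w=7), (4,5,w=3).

Apply Kruskal's algorithm (sort edges by weight, add if no cycle):

Sorted edges by weight:
  (1,3) w=2
  (2,4) w=2
  (2,3) w=2
  (1,2) w=3
  (4,5) w=3
  (3,5) w=7
  (1,5) w=8

Add edge (1,3) w=2 -- no cycle. Running total: 2
Add edge (2,4) w=2 -- no cycle. Running total: 4
Add edge (2,3) w=2 -- no cycle. Running total: 6
Skip edge (1,2) w=3 -- would create cycle
Add edge (4,5) w=3 -- no cycle. Running total: 9

MST edges: (1,3,w=2), (2,4,w=2), (2,3,w=2), (4,5,w=3)
Total MST weight: 2 + 2 + 2 + 3 = 9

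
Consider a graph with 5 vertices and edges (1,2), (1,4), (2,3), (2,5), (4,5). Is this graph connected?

Step 1: Build adjacency list from edges:
  1: 2, 4
  2: 1, 3, 5
  3: 2
  4: 1, 5
  5: 2, 4

Step 2: Run BFS/DFS from vertex 1:
  Visited: {1, 2, 4, 3, 5}
  Reached 5 of 5 vertices

Step 3: All 5 vertices reached from vertex 1, so the graph is connected.
Answer: Yes, the graph is connected.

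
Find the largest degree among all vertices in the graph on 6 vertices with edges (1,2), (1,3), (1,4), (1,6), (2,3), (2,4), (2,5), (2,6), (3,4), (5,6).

Step 1: Count edges incident to each vertex:
  deg(1) = 4 (neighbors: 2, 3, 4, 6)
  deg(2) = 5 (neighbors: 1, 3, 4, 5, 6)
  deg(3) = 3 (neighbors: 1, 2, 4)
  deg(4) = 3 (neighbors: 1, 2, 3)
  deg(5) = 2 (neighbors: 2, 6)
  deg(6) = 3 (neighbors: 1, 2, 5)

Step 2: Find maximum:
  max(4, 5, 3, 3, 2, 3) = 5 (vertex 2)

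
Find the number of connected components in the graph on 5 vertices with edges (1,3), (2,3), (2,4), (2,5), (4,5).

Step 1: Build adjacency list from edges:
  1: 3
  2: 3, 4, 5
  3: 1, 2
  4: 2, 5
  5: 2, 4

Step 2: Run BFS/DFS from vertex 1:
  Visited: {1, 3, 2, 4, 5}
  Reached 5 of 5 vertices

Step 3: All 5 vertices reached from vertex 1, so the graph is connected.
Number of connected components: 1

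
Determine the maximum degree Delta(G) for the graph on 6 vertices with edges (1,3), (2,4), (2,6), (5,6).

Step 1: Count edges incident to each vertex:
  deg(1) = 1 (neighbors: 3)
  deg(2) = 2 (neighbors: 4, 6)
  deg(3) = 1 (neighbors: 1)
  deg(4) = 1 (neighbors: 2)
  deg(5) = 1 (neighbors: 6)
  deg(6) = 2 (neighbors: 2, 5)

Step 2: Find maximum:
  max(1, 2, 1, 1, 1, 2) = 2 (vertex 2)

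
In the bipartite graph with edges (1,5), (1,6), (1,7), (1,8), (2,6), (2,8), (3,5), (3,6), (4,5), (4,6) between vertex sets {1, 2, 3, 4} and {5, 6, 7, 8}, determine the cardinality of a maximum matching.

Step 1: List the neighbors of each left vertex:
  1: 5, 6, 7, 8
  2: 6, 8
  3: 5, 6
  4: 5, 6

Step 2: Greedily match left vertices, then look for augmenting paths:
  Match 1 -- 7
  Match 2 -- 8
  Match 3 -- 5
  Match 4 -- 6
  No augmenting path remains.

Step 3: Verify this is maximum:
  Matching size 4 = min(|L|, |R|) = min(4, 4), which is an upper bound, so this matching is maximum.

Maximum matching: {(1,7), (2,8), (3,5), (4,6)}
Size: 4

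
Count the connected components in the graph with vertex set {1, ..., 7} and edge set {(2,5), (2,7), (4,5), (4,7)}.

Step 1: Build adjacency list from edges:
  1: (none)
  2: 5, 7
  3: (none)
  4: 5, 7
  5: 2, 4
  6: (none)
  7: 2, 4

Step 2: Run BFS/DFS from vertex 1:
  Visited: {1}
  Reached 1 of 7 vertices

Step 3: Only 1 of 7 vertices reached. Graph is disconnected.
Connected components: {1}, {2, 4, 5, 7}, {3}, {6}
Number of connected components: 4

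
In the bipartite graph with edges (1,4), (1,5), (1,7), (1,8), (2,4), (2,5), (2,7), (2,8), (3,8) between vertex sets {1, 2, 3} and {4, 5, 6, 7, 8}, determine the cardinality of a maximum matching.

Step 1: List the neighbors of each left vertex:
  1: 4, 5, 7, 8
  2: 4, 5, 7, 8
  3: 8

Step 2: Greedily match left vertices, then look for augmenting paths:
  Match 1 -- 4
  Match 2 -- 5
  Match 3 -- 8
  No augmenting path remains.

Step 3: Verify this is maximum:
  Matching size 3 = min(|L|, |R|) = min(3, 5), which is an upper bound, so this matching is maximum.

Maximum matching: {(1,4), (2,5), (3,8)}
Size: 3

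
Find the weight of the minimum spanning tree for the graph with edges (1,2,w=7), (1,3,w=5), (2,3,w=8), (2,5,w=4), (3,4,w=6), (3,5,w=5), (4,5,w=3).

Apply Kruskal's algorithm (sort edges by weight, add if no cycle):

Sorted edges by weight:
  (4,5) w=3
  (2,5) w=4
  (1,3) w=5
  (3,5) w=5
  (3,4) w=6
  (1,2) w=7
  (2,3) w=8

Add edge (4,5) w=3 -- no cycle. Running total: 3
Add edge (2,5) w=4 -- no cycle. Running total: 7
Add edge (1,3) w=5 -- no cycle. Running total: 12
Add edge (3,5) w=5 -- no cycle. Running total: 17

MST edges: (4,5,w=3), (2,5,w=4), (1,3,w=5), (3,5,w=5)
Total MST weight: 3 + 4 + 5 + 5 = 17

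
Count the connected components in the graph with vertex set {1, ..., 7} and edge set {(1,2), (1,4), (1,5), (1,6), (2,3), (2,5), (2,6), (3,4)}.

Step 1: Build adjacency list from edges:
  1: 2, 4, 5, 6
  2: 1, 3, 5, 6
  3: 2, 4
  4: 1, 3
  5: 1, 2
  6: 1, 2
  7: (none)

Step 2: Run BFS/DFS from vertex 1:
  Visited: {1, 2, 4, 5, 6, 3}
  Reached 6 of 7 vertices

Step 3: Only 6 of 7 vertices reached. Graph is disconnected.
Connected components: {1, 2, 3, 4, 5, 6}, {7}
Number of connected components: 2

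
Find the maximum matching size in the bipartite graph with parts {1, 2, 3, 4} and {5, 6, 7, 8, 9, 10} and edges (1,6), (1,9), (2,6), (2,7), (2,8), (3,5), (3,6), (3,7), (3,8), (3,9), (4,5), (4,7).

Step 1: List the neighbors of each left vertex:
  1: 6, 9
  2: 6, 7, 8
  3: 5, 6, 7, 8, 9
  4: 5, 7

Step 2: Greedily match left vertices, then look for augmenting paths:
  Match 1 -- 6
  Match 2 -- 7
  Match 3 -- 8
  Match 4 -- 5
  No augmenting path remains.

Step 3: Verify this is maximum:
  Matching size 4 = min(|L|, |R|) = min(4, 6), which is an upper bound, so this matching is maximum.

Maximum matching: {(1,6), (2,7), (3,8), (4,5)}
Size: 4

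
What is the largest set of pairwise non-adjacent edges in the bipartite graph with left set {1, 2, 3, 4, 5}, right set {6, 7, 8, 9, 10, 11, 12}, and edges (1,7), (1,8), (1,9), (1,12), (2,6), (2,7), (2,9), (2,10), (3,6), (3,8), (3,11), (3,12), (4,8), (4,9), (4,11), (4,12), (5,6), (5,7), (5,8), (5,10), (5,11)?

Step 1: List the neighbors of each left vertex:
  1: 7, 8, 9, 12
  2: 6, 7, 9, 10
  3: 6, 8, 11, 12
  4: 8, 9, 11, 12
  5: 6, 7, 8, 10, 11

Step 2: Greedily match left vertices, then look for augmenting paths:
  Match 1 -- 7
  Match 2 -- 6
  Match 3 -- 8
  Match 4 -- 9
  Match 5 -- 10
  No augmenting path remains.

Step 3: Verify this is maximum:
  Matching size 5 = min(|L|, |R|) = min(5, 7), which is an upper bound, so this matching is maximum.

Maximum matching: {(1,7), (2,6), (3,8), (4,9), (5,10)}
Size: 5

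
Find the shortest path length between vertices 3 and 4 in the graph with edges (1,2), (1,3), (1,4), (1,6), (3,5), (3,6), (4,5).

Step 1: Build adjacency list:
  1: 2, 3, 4, 6
  2: 1
  3: 1, 5, 6
  4: 1, 5
  5: 3, 4
  6: 1, 3

Step 2: BFS from vertex 3 to find shortest path to 4:
  vertex 1 reached at distance 1
  vertex 5 reached at distance 1
  vertex 6 reached at distance 1
  vertex 2 reached at distance 2
  vertex 4 reached at distance 2

Step 3: Shortest path: 3 -> 1 -> 4
Path length: 2 edges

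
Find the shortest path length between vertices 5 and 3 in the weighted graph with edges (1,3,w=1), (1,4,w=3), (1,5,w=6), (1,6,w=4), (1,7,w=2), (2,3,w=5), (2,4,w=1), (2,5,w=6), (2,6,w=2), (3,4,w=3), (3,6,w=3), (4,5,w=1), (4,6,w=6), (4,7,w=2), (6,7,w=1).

Step 1: Build adjacency list with weights:
  1: 3(w=1), 4(w=3), 5(w=6), 6(w=4), 7(w=2)
  2: 3(w=5), 4(w=1), 5(w=6), 6(w=2)
  3: 1(w=1), 2(w=5), 4(w=3), 6(w=3)
  4: 1(w=3), 2(w=1), 3(w=3), 5(w=1), 6(w=6), 7(w=2)
  5: 1(w=6), 2(w=6), 4(w=1)
  6: 1(w=4), 2(w=2), 3(w=3), 4(w=6), 7(w=1)
  7: 1(w=2), 4(w=2), 6(w=1)

Step 2: Apply Dijkstra's algorithm from vertex 5:
  Visit vertex 5 (distance=0)
    Update dist[1] = 6
    Update dist[2] = 6
    Update dist[4] = 1
  Visit vertex 4 (distance=1)
    Update dist[1] = 4
    Update dist[2] = 2
    Update dist[3] = 4
    Update dist[6] = 7
    Update dist[7] = 3
  Visit vertex 2 (distance=2)
    Update dist[6] = 4
  Visit vertex 7 (distance=3)
  Visit vertex 1 (distance=4)
  Visit vertex 3 (distance=4)

Step 3: Shortest path: 5 -> 4 -> 3
Total weight: 1 + 3 = 4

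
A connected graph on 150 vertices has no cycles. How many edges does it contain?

A tree on n vertices always has exactly n - 1 edges.
For n = 150: edges = 150 - 1 = 149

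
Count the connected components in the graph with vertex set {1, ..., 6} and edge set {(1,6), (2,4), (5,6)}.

Step 1: Build adjacency list from edges:
  1: 6
  2: 4
  3: (none)
  4: 2
  5: 6
  6: 1, 5

Step 2: Run BFS/DFS from vertex 1:
  Visited: {1, 6, 5}
  Reached 3 of 6 vertices

Step 3: Only 3 of 6 vertices reached. Graph is disconnected.
Connected components: {1, 5, 6}, {2, 4}, {3}
Number of connected components: 3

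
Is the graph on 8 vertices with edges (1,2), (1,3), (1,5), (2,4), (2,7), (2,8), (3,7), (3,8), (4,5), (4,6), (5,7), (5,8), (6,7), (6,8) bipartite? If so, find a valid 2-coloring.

Step 1: Attempt 2-coloring using BFS:
  Start at vertex 1, assign color 0
  Color vertex 2 with color 1 (neighbor of 1)
  Color vertex 3 with color 1 (neighbor of 1)
  Color vertex 5 with color 1 (neighbor of 1)
  Color vertex 4 with color 0 (neighbor of 2)
  Color vertex 7 with color 0 (neighbor of 2)
  Color vertex 8 with color 0 (neighbor of 2)
  Color vertex 6 with color 1 (neighbor of 4)

Step 2: 2-coloring succeeded. No conflicts found.
  Set A (color 0): {1, 4, 7, 8}
  Set B (color 1): {2, 3, 5, 6}

The graph is bipartite with partition {1, 4, 7, 8}, {2, 3, 5, 6}.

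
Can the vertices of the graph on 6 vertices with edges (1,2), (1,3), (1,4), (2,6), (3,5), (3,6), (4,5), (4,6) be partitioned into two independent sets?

Step 1: Attempt 2-coloring using BFS:
  Start at vertex 1, assign color 0
  Color vertex 2 with color 1 (neighbor of 1)
  Color vertex 3 with color 1 (neighbor of 1)
  Color vertex 4 with color 1 (neighbor of 1)
  Color vertex 6 with color 0 (neighbor of 2)
  Color vertex 5 with color 0 (neighbor of 3)

Step 2: 2-coloring succeeded. No conflicts found.
  Set A (color 0): {1, 5, 6}
  Set B (color 1): {2, 3, 4}

The graph is bipartite with partition {1, 5, 6}, {2, 3, 4}.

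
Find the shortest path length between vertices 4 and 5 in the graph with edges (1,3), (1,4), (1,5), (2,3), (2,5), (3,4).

Step 1: Build adjacency list:
  1: 3, 4, 5
  2: 3, 5
  3: 1, 2, 4
  4: 1, 3
  5: 1, 2

Step 2: BFS from vertex 4 to find shortest path to 5:
  vertex 1 reached at distance 1
  vertex 3 reached at distance 1
  vertex 5 reached at distance 2

Step 3: Shortest path: 4 -> 1 -> 5
Path length: 2 edges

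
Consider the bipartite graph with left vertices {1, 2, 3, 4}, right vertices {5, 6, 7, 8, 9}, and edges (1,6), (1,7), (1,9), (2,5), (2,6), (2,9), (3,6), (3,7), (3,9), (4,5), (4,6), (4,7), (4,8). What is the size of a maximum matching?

Step 1: List the neighbors of each left vertex:
  1: 6, 7, 9
  2: 5, 6, 9
  3: 6, 7, 9
  4: 5, 6, 7, 8

Step 2: Greedily match left vertices, then look for augmenting paths:
  Match 1 -- 6
  Match 2 -- 5
  Match 3 -- 7
  Match 4 -- 8
  No augmenting path remains.

Step 3: Verify this is maximum:
  Matching size 4 = min(|L|, |R|) = min(4, 5), which is an upper bound, so this matching is maximum.

Maximum matching: {(1,6), (2,5), (3,7), (4,8)}
Size: 4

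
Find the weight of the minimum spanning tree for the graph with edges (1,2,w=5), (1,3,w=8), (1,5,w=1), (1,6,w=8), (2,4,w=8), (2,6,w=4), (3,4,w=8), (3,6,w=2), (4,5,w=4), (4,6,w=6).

Apply Kruskal's algorithm (sort edges by weight, add if no cycle):

Sorted edges by weight:
  (1,5) w=1
  (3,6) w=2
  (2,6) w=4
  (4,5) w=4
  (1,2) w=5
  (4,6) w=6
  (1,6) w=8
  (1,3) w=8
  (2,4) w=8
  (3,4) w=8

Add edge (1,5) w=1 -- no cycle. Running total: 1
Add edge (3,6) w=2 -- no cycle. Running total: 3
Add edge (2,6) w=4 -- no cycle. Running total: 7
Add edge (4,5) w=4 -- no cycle. Running total: 11
Add edge (1,2) w=5 -- no cycle. Running total: 16

MST edges: (1,5,w=1), (3,6,w=2), (2,6,w=4), (4,5,w=4), (1,2,w=5)
Total MST weight: 1 + 2 + 4 + 4 + 5 = 16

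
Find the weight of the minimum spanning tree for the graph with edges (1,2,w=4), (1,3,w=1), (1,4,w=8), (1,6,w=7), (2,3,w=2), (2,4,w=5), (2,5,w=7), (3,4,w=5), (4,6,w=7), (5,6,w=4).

Apply Kruskal's algorithm (sort edges by weight, add if no cycle):

Sorted edges by weight:
  (1,3) w=1
  (2,3) w=2
  (1,2) w=4
  (5,6) w=4
  (2,4) w=5
  (3,4) w=5
  (1,6) w=7
  (2,5) w=7
  (4,6) w=7
  (1,4) w=8

Add edge (1,3) w=1 -- no cycle. Running total: 1
Add edge (2,3) w=2 -- no cycle. Running total: 3
Skip edge (1,2) w=4 -- would create cycle
Add edge (5,6) w=4 -- no cycle. Running total: 7
Add edge (2,4) w=5 -- no cycle. Running total: 12
Skip edge (3,4) w=5 -- would create cycle
Add edge (1,6) w=7 -- no cycle. Running total: 19

MST edges: (1,3,w=1), (2,3,w=2), (5,6,w=4), (2,4,w=5), (1,6,w=7)
Total MST weight: 1 + 2 + 4 + 5 + 7 = 19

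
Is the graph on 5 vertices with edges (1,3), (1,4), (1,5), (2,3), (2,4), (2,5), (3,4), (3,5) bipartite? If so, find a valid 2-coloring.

Step 1: Attempt 2-coloring using BFS:
  Start at vertex 1, assign color 0
  Color vertex 3 with color 1 (neighbor of 1)
  Color vertex 4 with color 1 (neighbor of 1)
  Color vertex 5 with color 1 (neighbor of 1)
  Color vertex 2 with color 0 (neighbor of 3)

Step 2: Conflict found! Vertices 3 and 4 are adjacent but have the same color.
This means the graph contains an odd cycle.

The graph is NOT bipartite.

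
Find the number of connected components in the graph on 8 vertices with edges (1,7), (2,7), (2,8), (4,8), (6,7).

Step 1: Build adjacency list from edges:
  1: 7
  2: 7, 8
  3: (none)
  4: 8
  5: (none)
  6: 7
  7: 1, 2, 6
  8: 2, 4

Step 2: Run BFS/DFS from vertex 1:
  Visited: {1, 7, 2, 6, 8, 4}
  Reached 6 of 8 vertices

Step 3: Only 6 of 8 vertices reached. Graph is disconnected.
Connected components: {1, 2, 4, 6, 7, 8}, {3}, {5}
Number of connected components: 3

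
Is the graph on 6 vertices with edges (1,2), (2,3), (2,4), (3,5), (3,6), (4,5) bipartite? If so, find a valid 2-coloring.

Step 1: Attempt 2-coloring using BFS:
  Start at vertex 1, assign color 0
  Color vertex 2 with color 1 (neighbor of 1)
  Color vertex 3 with color 0 (neighbor of 2)
  Color vertex 4 with color 0 (neighbor of 2)
  Color vertex 5 with color 1 (neighbor of 3)
  Color vertex 6 with color 1 (neighbor of 3)

Step 2: 2-coloring succeeded. No conflicts found.
  Set A (color 0): {1, 3, 4}
  Set B (color 1): {2, 5, 6}

The graph is bipartite with partition {1, 3, 4}, {2, 5, 6}.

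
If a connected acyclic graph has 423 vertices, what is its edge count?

A tree on n vertices always has exactly n - 1 edges.
For n = 423: edges = 423 - 1 = 422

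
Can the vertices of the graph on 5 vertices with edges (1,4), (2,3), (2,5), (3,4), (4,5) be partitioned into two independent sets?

Step 1: Attempt 2-coloring using BFS:
  Start at vertex 1, assign color 0
  Color vertex 4 with color 1 (neighbor of 1)
  Color vertex 3 with color 0 (neighbor of 4)
  Color vertex 5 with color 0 (neighbor of 4)
  Color vertex 2 with color 1 (neighbor of 3)

Step 2: 2-coloring succeeded. No conflicts found.
  Set A (color 0): {1, 3, 5}
  Set B (color 1): {2, 4}

The graph is bipartite with partition {1, 3, 5}, {2, 4}.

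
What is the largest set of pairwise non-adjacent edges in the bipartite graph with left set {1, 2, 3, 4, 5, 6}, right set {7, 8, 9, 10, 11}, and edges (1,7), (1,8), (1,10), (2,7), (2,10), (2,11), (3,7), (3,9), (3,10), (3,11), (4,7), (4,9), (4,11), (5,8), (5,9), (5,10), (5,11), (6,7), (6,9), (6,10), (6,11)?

Step 1: List the neighbors of each left vertex:
  1: 7, 8, 10
  2: 7, 10, 11
  3: 7, 9, 10, 11
  4: 7, 9, 11
  5: 8, 9, 10, 11
  6: 7, 9, 10, 11

Step 2: Greedily match left vertices, then look for augmenting paths:
  Match 1 -- 7
  Match 2 -- 10
  Match 3 -- 9
  Match 4 -- 11
  Match 5 -- 8
  No augmenting path remains.

Step 3: Verify this is maximum:
  Matching size 5 = min(|L|, |R|) = min(6, 5), which is an upper bound, so this matching is maximum.

Maximum matching: {(1,7), (2,10), (3,9), (4,11), (5,8)}
Size: 5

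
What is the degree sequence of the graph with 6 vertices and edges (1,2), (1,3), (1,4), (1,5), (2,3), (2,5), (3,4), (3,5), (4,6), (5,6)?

Step 1: Count edges incident to each vertex:
  deg(1) = 4 (neighbors: 2, 3, 4, 5)
  deg(2) = 3 (neighbors: 1, 3, 5)
  deg(3) = 4 (neighbors: 1, 2, 4, 5)
  deg(4) = 3 (neighbors: 1, 3, 6)
  deg(5) = 4 (neighbors: 1, 2, 3, 6)
  deg(6) = 2 (neighbors: 4, 5)

Step 2: Sort degrees in non-increasing order:
  Degrees: [4, 3, 4, 3, 4, 2] -> sorted: [4, 4, 4, 3, 3, 2]

Degree sequence: [4, 4, 4, 3, 3, 2]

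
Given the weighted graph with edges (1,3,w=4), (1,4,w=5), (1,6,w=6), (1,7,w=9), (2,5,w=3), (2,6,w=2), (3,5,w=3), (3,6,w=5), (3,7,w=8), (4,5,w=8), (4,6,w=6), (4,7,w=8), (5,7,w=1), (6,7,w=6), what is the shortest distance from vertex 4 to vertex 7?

Step 1: Build adjacency list with weights:
  1: 3(w=4), 4(w=5), 6(w=6), 7(w=9)
  2: 5(w=3), 6(w=2)
  3: 1(w=4), 5(w=3), 6(w=5), 7(w=8)
  4: 1(w=5), 5(w=8), 6(w=6), 7(w=8)
  5: 2(w=3), 3(w=3), 4(w=8), 7(w=1)
  6: 1(w=6), 2(w=2), 3(w=5), 4(w=6), 7(w=6)
  7: 1(w=9), 3(w=8), 4(w=8), 5(w=1), 6(w=6)

Step 2: Apply Dijkstra's algorithm from vertex 4:
  Visit vertex 4 (distance=0)
    Update dist[1] = 5
    Update dist[5] = 8
    Update dist[6] = 6
    Update dist[7] = 8
  Visit vertex 1 (distance=5)
    Update dist[3] = 9
  Visit vertex 6 (distance=6)
    Update dist[2] = 8
  Visit vertex 2 (distance=8)
  Visit vertex 5 (distance=8)
  Visit vertex 7 (distance=8)

Step 3: Shortest path: 4 -> 7
Total weight: 8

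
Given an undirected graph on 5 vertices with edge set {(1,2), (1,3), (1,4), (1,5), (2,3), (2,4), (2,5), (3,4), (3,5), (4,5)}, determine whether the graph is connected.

Step 1: Build adjacency list from edges:
  1: 2, 3, 4, 5
  2: 1, 3, 4, 5
  3: 1, 2, 4, 5
  4: 1, 2, 3, 5
  5: 1, 2, 3, 4

Step 2: Run BFS/DFS from vertex 1:
  Visited: {1, 2, 3, 4, 5}
  Reached 5 of 5 vertices

Step 3: All 5 vertices reached from vertex 1, so the graph is connected.
Answer: Yes, the graph is connected.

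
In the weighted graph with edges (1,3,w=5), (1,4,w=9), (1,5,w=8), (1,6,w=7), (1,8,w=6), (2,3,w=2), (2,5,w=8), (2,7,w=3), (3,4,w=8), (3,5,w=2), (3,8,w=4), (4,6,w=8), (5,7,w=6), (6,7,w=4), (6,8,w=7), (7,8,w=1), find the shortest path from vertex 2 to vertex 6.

Step 1: Build adjacency list with weights:
  1: 3(w=5), 4(w=9), 5(w=8), 6(w=7), 8(w=6)
  2: 3(w=2), 5(w=8), 7(w=3)
  3: 1(w=5), 2(w=2), 4(w=8), 5(w=2), 8(w=4)
  4: 1(w=9), 3(w=8), 6(w=8)
  5: 1(w=8), 2(w=8), 3(w=2), 7(w=6)
  6: 1(w=7), 4(w=8), 7(w=4), 8(w=7)
  7: 2(w=3), 5(w=6), 6(w=4), 8(w=1)
  8: 1(w=6), 3(w=4), 6(w=7), 7(w=1)

Step 2: Apply Dijkstra's algorithm from vertex 2:
  Visit vertex 2 (distance=0)
    Update dist[3] = 2
    Update dist[5] = 8
    Update dist[7] = 3
  Visit vertex 3 (distance=2)
    Update dist[1] = 7
    Update dist[4] = 10
    Update dist[5] = 4
    Update dist[8] = 6
  Visit vertex 7 (distance=3)
    Update dist[6] = 7
    Update dist[8] = 4
  Visit vertex 5 (distance=4)
  Visit vertex 8 (distance=4)
  Visit vertex 1 (distance=7)
  Visit vertex 6 (distance=7)

Step 3: Shortest path: 2 -> 7 -> 6
Total weight: 3 + 4 = 7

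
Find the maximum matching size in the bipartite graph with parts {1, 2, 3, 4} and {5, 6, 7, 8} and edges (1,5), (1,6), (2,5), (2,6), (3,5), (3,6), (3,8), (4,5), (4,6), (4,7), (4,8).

Step 1: List the neighbors of each left vertex:
  1: 5, 6
  2: 5, 6
  3: 5, 6, 8
  4: 5, 6, 7, 8

Step 2: Greedily match left vertices, then look for augmenting paths:
  Match 1 -- 5
  Match 2 -- 6
  Match 3 -- 8
  Match 4 -- 7
  No augmenting path remains.

Step 3: Verify this is maximum:
  Matching size 4 = min(|L|, |R|) = min(4, 4), which is an upper bound, so this matching is maximum.

Maximum matching: {(1,5), (2,6), (3,8), (4,7)}
Size: 4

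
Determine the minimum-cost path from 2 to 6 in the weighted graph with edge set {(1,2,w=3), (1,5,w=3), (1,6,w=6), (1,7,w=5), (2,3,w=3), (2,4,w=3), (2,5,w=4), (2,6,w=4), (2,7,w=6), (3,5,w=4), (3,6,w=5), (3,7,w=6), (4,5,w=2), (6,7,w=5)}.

Step 1: Build adjacency list with weights:
  1: 2(w=3), 5(w=3), 6(w=6), 7(w=5)
  2: 1(w=3), 3(w=3), 4(w=3), 5(w=4), 6(w=4), 7(w=6)
  3: 2(w=3), 5(w=4), 6(w=5), 7(w=6)
  4: 2(w=3), 5(w=2)
  5: 1(w=3), 2(w=4), 3(w=4), 4(w=2)
  6: 1(w=6), 2(w=4), 3(w=5), 7(w=5)
  7: 1(w=5), 2(w=6), 3(w=6), 6(w=5)

Step 2: Apply Dijkstra's algorithm from vertex 2:
  Visit vertex 2 (distance=0)
    Update dist[1] = 3
    Update dist[3] = 3
    Update dist[4] = 3
    Update dist[5] = 4
    Update dist[6] = 4
    Update dist[7] = 6
  Visit vertex 1 (distance=3)
  Visit vertex 3 (distance=3)
  Visit vertex 4 (distance=3)
  Visit vertex 5 (distance=4)
  Visit vertex 6 (distance=4)

Step 3: Shortest path: 2 -> 6
Total weight: 4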